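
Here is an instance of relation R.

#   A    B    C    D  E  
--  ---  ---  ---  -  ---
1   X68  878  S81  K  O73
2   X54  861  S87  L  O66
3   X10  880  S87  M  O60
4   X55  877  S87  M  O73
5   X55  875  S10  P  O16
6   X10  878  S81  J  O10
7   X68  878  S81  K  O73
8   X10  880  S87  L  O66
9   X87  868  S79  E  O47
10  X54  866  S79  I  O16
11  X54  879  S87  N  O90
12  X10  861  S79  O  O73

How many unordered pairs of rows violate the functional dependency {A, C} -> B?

1

(A=X68, C=S81): all 2 rows agree on B — 0 pairs.
(A=X54, C=S87): violating pairs (2,11) — 1 pair.
(A=X10, C=S87): all 2 rows agree on B — 0 pairs.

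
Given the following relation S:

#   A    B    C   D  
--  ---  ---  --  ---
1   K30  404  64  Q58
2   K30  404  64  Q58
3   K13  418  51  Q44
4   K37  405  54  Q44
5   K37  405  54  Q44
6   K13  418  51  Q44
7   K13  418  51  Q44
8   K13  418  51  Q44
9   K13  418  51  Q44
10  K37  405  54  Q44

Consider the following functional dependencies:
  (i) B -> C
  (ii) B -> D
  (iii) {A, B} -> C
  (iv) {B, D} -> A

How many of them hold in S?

4

(i) B -> C: every LHS value maps to a single RHS value — holds.
(ii) B -> D: every LHS value maps to a single RHS value — holds.
(iii) {A, B} -> C: every LHS value maps to a single RHS value — holds.
(iv) {B, D} -> A: every LHS value maps to a single RHS value — holds.
4 of the 4 dependencies hold.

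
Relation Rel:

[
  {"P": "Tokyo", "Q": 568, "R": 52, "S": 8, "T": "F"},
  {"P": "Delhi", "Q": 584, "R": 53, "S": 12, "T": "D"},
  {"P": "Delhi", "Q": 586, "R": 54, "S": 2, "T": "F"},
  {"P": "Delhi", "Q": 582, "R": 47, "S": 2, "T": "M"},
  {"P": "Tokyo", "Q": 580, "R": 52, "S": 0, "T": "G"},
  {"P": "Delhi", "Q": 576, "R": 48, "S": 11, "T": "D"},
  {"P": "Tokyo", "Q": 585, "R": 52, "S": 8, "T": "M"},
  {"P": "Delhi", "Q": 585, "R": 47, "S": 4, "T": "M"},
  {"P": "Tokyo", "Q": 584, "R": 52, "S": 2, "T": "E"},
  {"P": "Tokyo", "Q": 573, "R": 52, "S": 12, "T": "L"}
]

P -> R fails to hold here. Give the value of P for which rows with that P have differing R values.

Delhi

P=Tokyo: 5 rows → R = 52, 52, 52, 52, 52 ✓
P=Delhi: 5 rows → R takes values {53, 54, 47, 48} — violation
The only P value with inconsistent R is P=Delhi.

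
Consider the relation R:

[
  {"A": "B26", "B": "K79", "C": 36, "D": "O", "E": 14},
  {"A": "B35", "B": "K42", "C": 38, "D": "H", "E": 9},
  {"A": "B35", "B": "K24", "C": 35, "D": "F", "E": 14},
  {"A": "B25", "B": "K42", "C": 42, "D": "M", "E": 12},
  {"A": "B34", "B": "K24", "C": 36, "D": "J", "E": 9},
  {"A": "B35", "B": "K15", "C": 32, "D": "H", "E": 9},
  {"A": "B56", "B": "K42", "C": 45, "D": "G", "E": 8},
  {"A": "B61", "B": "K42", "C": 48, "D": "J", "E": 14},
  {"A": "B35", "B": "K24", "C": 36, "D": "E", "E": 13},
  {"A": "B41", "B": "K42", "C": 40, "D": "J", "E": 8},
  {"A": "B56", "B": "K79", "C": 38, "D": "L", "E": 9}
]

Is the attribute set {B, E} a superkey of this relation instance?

Two distinct rows share (B=K42, E=8), so {B, E} does not determine every attribute — not a superkey.

No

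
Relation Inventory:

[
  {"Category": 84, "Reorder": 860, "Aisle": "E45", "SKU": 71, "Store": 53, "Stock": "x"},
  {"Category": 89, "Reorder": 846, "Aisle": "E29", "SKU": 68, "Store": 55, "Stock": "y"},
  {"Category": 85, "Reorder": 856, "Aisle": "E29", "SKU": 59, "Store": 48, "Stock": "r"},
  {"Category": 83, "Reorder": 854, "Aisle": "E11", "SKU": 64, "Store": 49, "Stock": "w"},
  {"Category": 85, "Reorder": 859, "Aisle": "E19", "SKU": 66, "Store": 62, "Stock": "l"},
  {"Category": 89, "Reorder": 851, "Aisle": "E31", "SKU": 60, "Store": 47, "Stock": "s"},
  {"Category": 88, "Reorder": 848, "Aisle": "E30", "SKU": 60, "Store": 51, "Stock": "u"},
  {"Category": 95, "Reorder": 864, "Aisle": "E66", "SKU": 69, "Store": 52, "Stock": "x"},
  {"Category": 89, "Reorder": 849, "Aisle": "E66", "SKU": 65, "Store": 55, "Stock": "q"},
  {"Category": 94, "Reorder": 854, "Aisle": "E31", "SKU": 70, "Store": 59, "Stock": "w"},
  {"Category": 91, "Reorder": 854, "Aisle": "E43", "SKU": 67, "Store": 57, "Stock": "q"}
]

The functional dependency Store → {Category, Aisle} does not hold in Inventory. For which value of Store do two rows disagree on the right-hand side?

Store=53: 1 row → {Category,Aisle} = (84, E45) ✓
Store=55: 2 rows → {Category,Aisle} takes values {(89, E29), (89, E66)} — violation
Store=48: 1 row → {Category,Aisle} = (85, E29) ✓
Store=49: 1 row → {Category,Aisle} = (83, E11) ✓
Store=62: 1 row → {Category,Aisle} = (85, E19) ✓
Store=47: 1 row → {Category,Aisle} = (89, E31) ✓
Store=51: 1 row → {Category,Aisle} = (88, E30) ✓
Store=52: 1 row → {Category,Aisle} = (95, E66) ✓
Store=59: 1 row → {Category,Aisle} = (94, E31) ✓
Store=57: 1 row → {Category,Aisle} = (91, E43) ✓
The only Store value with inconsistent RHS is Store=55.

55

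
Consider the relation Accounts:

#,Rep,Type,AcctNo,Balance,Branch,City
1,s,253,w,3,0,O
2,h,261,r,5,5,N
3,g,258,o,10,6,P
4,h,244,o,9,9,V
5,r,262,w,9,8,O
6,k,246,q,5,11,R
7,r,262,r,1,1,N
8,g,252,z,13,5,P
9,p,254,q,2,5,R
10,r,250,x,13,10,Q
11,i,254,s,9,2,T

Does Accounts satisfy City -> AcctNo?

No

City=O: rows 1, 5 → AcctNo = w, w ✓
City=N: rows 2, 7 → AcctNo = r, r ✓
City=P: rows 3, 8 → AcctNo takes values {o, z} — violation
City=V: row 4 → AcctNo = o ✓
City=R: rows 6, 9 → AcctNo = q, q ✓
City=Q: row 10 → AcctNo = x ✓
City=T: row 11 → AcctNo = s ✓
Two rows agree on City but differ on AcctNo, so City -> AcctNo does not hold.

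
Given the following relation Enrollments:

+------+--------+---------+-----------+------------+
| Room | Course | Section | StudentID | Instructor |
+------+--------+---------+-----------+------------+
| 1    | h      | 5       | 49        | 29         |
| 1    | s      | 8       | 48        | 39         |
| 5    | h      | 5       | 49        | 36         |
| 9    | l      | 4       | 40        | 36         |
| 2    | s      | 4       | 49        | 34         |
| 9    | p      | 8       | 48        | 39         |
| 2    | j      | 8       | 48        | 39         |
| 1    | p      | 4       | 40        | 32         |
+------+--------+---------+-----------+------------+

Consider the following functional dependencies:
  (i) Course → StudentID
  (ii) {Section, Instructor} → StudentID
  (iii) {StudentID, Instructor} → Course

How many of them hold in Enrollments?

(i) Course → StudentID: Course=s: 2 rows → StudentID takes values {48, 49} — violation; Course=p: 2 rows → StudentID takes values {48, 40} — violation — fails.
(ii) {Section, Instructor} → StudentID: every LHS value maps to a single RHS value — holds.
(iii) {StudentID, Instructor} → Course: (StudentID=48, Instructor=39): 3 rows → Course takes values {s, p, j} — violation — fails.
1 of the 3 dependencies holds.

1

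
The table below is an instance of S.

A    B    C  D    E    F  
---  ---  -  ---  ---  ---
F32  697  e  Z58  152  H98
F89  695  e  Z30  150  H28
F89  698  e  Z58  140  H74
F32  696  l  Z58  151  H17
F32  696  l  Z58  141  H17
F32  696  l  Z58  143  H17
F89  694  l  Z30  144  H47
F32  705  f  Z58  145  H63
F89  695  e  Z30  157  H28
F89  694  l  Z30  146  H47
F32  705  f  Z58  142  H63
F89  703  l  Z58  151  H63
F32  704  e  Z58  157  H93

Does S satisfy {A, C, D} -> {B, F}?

(A=F32, C=e, D=Z58): 2 rows → {B,F} takes values {(697, H98), (704, H93)} — violation
(A=F89, C=e, D=Z30): 2 rows → {B,F} = (695, H28), (695, H28) ✓
(A=F89, C=e, D=Z58): 1 row → {B,F} = (698, H74) ✓
(A=F32, C=l, D=Z58): 3 rows → {B,F} = (696, H17), (696, H17), (696, H17) ✓
(A=F89, C=l, D=Z30): 2 rows → {B,F} = (694, H47), (694, H47) ✓
(A=F32, C=f, D=Z58): 2 rows → {B,F} = (705, H63), (705, H63) ✓
(A=F89, C=l, D=Z58): 1 row → {B,F} = (703, H63) ✓
Two rows agree on {A, C, D} but differ on {B, F}, so {A, C, D} -> {B, F} does not hold.

No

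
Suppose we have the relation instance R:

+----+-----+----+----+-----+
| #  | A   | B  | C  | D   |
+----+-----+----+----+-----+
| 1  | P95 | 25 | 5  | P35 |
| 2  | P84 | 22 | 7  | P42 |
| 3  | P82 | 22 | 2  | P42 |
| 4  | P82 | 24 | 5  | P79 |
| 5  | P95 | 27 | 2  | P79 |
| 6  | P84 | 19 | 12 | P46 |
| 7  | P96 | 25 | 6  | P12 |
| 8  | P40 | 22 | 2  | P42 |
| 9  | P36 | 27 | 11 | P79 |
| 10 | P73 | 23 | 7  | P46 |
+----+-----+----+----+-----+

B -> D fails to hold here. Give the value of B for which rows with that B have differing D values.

25

B=25: rows 1, 7 → D takes values {P35, P12} — violation
B=22: rows 2, 3, 8 → D = P42, P42, P42 ✓
B=24: row 4 → D = P79 ✓
B=27: rows 5, 9 → D = P79, P79 ✓
B=19: row 6 → D = P46 ✓
B=23: row 10 → D = P46 ✓
The only B value with inconsistent D is B=25.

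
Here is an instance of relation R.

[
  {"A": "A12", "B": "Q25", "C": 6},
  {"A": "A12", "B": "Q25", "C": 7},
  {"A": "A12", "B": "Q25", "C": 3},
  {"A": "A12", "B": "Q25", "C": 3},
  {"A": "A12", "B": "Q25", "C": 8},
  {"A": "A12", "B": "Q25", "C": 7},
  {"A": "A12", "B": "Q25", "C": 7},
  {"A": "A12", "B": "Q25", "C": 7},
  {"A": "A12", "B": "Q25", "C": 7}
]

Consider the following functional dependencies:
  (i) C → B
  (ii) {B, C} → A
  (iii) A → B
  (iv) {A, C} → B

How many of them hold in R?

(i) C → B: every LHS value maps to a single RHS value — holds.
(ii) {B, C} → A: every LHS value maps to a single RHS value — holds.
(iii) A → B: every LHS value maps to a single RHS value — holds.
(iv) {A, C} → B: every LHS value maps to a single RHS value — holds.
4 of the 4 dependencies hold.

4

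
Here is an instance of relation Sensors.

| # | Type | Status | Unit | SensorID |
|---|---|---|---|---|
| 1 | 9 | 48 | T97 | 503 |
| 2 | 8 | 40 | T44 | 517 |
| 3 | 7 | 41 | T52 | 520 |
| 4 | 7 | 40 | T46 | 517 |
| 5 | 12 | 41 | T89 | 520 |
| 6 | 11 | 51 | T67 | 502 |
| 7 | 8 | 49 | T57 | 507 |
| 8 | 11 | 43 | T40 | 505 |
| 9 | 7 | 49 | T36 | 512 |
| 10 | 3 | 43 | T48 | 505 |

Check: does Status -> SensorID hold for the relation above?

Status=48: row 1 → SensorID = 503 ✓
Status=40: rows 2, 4 → SensorID = 517, 517 ✓
Status=41: rows 3, 5 → SensorID = 520, 520 ✓
Status=51: row 6 → SensorID = 502 ✓
Status=49: rows 7, 9 → SensorID takes values {507, 512} — violation
Status=43: rows 8, 10 → SensorID = 505, 505 ✓
Two rows agree on Status but differ on SensorID, so Status -> SensorID does not hold.

No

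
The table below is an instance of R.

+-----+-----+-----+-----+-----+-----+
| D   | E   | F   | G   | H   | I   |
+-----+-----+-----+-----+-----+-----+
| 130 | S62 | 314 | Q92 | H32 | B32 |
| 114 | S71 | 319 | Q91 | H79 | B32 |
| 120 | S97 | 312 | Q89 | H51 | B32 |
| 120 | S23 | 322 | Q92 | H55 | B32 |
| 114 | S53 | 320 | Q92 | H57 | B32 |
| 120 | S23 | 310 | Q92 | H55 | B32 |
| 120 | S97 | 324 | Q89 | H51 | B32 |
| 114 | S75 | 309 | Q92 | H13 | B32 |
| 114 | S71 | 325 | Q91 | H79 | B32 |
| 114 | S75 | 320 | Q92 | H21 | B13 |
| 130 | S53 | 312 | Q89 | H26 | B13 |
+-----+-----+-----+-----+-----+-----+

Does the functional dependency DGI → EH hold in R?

No

(D=130, G=Q92, I=B32): 1 row → {E,H} = (S62, H32) ✓
(D=114, G=Q91, I=B32): 2 rows → {E,H} = (S71, H79), (S71, H79) ✓
(D=120, G=Q89, I=B32): 2 rows → {E,H} = (S97, H51), (S97, H51) ✓
(D=120, G=Q92, I=B32): 2 rows → {E,H} = (S23, H55), (S23, H55) ✓
(D=114, G=Q92, I=B32): 2 rows → {E,H} takes values {(S53, H57), (S75, H13)} — violation
(D=114, G=Q92, I=B13): 1 row → {E,H} = (S75, H21) ✓
(D=130, G=Q89, I=B13): 1 row → {E,H} = (S53, H26) ✓
Two rows agree on DGI but differ on EH, so DGI → EH does not hold.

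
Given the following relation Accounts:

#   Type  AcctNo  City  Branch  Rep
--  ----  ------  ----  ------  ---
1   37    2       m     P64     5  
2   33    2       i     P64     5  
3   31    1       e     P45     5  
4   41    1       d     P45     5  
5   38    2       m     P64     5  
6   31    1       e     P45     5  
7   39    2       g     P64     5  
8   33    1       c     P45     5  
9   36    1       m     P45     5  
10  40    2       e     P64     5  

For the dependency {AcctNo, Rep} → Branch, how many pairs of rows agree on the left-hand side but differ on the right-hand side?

0

(AcctNo=2, Rep=5): all 5 rows agree on Branch — 0 pairs.
(AcctNo=1, Rep=5): all 5 rows agree on Branch — 0 pairs.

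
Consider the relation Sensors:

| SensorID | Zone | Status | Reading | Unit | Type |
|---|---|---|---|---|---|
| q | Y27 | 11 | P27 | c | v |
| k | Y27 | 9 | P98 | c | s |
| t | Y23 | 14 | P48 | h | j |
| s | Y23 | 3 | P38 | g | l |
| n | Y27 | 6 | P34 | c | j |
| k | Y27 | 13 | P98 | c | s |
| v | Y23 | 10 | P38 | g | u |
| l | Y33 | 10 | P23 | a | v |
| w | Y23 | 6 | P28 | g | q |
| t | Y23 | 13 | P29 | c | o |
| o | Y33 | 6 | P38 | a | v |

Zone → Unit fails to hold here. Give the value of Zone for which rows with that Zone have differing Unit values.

Y23

Zone=Y27: 4 rows → Unit = c, c, c, c ✓
Zone=Y23: 5 rows → Unit takes values {h, g, c} — violation
Zone=Y33: 2 rows → Unit = a, a ✓
The only Zone value with inconsistent Unit is Zone=Y23.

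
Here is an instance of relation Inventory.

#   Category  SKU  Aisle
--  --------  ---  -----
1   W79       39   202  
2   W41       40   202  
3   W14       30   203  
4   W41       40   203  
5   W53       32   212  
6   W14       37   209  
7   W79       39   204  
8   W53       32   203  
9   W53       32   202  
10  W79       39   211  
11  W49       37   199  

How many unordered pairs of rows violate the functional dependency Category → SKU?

Category=W79: all 3 rows agree on SKU — 0 pairs.
Category=W41: all 2 rows agree on SKU — 0 pairs.
Category=W14: violating pairs (3,6) — 1 pair.
Category=W53: all 3 rows agree on SKU — 0 pairs.

1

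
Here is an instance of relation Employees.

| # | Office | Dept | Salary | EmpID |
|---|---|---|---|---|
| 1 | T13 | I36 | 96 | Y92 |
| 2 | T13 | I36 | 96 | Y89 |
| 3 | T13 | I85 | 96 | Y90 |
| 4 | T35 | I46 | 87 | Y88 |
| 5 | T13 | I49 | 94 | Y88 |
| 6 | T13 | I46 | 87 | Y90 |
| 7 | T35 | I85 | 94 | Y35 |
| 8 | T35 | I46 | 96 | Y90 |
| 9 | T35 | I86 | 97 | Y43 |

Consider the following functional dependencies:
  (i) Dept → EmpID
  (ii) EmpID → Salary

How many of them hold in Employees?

(i) Dept → EmpID: Dept=I36: rows 1, 2 → EmpID takes values {Y92, Y89} — violation; Dept=I85: rows 3, 7 → EmpID takes values {Y90, Y35} — violation; Dept=I46: rows 4, 6, 8 → EmpID takes values {Y88, Y90} — violation — fails.
(ii) EmpID → Salary: EmpID=Y90: rows 3, 6, 8 → Salary takes values {96, 87} — violation; EmpID=Y88: rows 4, 5 → Salary takes values {87, 94} — violation — fails.
None of the 2 dependencies hold.

0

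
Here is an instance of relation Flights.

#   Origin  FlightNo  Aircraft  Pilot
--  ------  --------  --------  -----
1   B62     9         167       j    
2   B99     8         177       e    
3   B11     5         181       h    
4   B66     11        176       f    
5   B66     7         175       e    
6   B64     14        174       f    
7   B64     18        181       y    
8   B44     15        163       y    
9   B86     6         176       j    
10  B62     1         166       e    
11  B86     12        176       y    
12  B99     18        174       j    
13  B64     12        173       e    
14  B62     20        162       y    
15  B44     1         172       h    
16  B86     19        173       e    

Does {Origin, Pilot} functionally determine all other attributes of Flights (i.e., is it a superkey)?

Yes

All 16 rows have distinct {Origin, Pilot} values, so {Origin, Pilot} → (all attributes) holds and {Origin, Pilot} is a superkey.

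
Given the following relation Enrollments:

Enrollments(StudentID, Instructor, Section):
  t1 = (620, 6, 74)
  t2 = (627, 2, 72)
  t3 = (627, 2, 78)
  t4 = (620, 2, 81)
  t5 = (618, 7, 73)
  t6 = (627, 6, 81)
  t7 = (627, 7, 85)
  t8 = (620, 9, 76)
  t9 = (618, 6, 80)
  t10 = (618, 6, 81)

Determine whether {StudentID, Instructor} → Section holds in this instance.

No

(StudentID=620, Instructor=6): row 1 → Section = 74 ✓
(StudentID=627, Instructor=2): rows 2, 3 → Section takes values {72, 78} — violation
(StudentID=620, Instructor=2): row 4 → Section = 81 ✓
(StudentID=618, Instructor=7): row 5 → Section = 73 ✓
(StudentID=627, Instructor=6): row 6 → Section = 81 ✓
(StudentID=627, Instructor=7): row 7 → Section = 85 ✓
(StudentID=620, Instructor=9): row 8 → Section = 76 ✓
(StudentID=618, Instructor=6): rows 9, 10 → Section takes values {80, 81} — violation
Two rows agree on {StudentID, Instructor} but differ on Section, so {StudentID, Instructor} → Section does not hold.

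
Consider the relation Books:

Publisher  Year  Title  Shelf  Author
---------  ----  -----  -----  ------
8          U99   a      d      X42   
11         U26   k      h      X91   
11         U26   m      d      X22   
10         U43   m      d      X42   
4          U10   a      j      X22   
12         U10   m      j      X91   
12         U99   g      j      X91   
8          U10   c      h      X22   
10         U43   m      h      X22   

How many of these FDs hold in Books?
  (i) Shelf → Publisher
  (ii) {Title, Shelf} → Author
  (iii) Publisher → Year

(i) Shelf → Publisher: Shelf=d: 3 rows → Publisher takes values {8, 11, 10} — violation; Shelf=h: 3 rows → Publisher takes values {11, 8, 10} — violation; Shelf=j: 3 rows → Publisher takes values {4, 12} — violation — fails.
(ii) {Title, Shelf} → Author: (Title=m, Shelf=d): 2 rows → Author takes values {X22, X42} — violation — fails.
(iii) Publisher → Year: Publisher=8: 2 rows → Year takes values {U99, U10} — violation; Publisher=12: 2 rows → Year takes values {U10, U99} — violation — fails.
None of the 3 dependencies hold.

0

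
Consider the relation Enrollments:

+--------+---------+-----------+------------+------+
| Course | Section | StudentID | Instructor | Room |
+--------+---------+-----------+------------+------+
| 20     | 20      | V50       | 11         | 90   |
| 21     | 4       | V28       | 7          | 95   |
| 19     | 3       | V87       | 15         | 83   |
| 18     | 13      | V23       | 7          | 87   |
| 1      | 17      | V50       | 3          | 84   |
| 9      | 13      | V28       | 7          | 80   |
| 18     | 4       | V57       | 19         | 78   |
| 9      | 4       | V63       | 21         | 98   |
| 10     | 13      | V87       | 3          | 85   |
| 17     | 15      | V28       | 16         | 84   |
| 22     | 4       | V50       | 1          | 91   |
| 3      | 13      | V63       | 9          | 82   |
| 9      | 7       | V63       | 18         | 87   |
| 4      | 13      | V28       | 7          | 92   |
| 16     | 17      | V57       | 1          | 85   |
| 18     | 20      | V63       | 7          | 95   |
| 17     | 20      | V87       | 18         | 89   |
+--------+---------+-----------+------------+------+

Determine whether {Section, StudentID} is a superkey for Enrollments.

Two distinct rows share (Section=13, StudentID=V28), so {Section, StudentID} does not determine every attribute — not a superkey.

No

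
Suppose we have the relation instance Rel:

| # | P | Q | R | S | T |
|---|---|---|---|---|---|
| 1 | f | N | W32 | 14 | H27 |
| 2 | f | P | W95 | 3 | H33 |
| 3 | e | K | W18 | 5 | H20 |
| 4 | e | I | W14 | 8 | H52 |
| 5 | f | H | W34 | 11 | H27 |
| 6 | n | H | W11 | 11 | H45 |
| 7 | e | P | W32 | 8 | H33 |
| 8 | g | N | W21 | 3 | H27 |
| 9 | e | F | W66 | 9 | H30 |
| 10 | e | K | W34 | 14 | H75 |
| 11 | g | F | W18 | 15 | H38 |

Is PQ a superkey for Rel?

Rows 3 and 10 have the same PQ value (P=e, Q=K) but are distinct tuples, so PQ does not determine every attribute — not a superkey.

No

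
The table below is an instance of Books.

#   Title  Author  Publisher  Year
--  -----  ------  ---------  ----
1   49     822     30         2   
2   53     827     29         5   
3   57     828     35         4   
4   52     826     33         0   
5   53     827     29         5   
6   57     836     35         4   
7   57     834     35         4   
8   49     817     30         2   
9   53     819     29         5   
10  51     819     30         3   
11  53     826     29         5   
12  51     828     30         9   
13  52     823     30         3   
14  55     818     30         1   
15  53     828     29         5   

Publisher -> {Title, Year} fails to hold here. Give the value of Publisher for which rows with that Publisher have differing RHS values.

Publisher=30: rows 1, 8, 10, 12, 13, 14 → {Title,Year} takes values {(49, 2), (51, 3), (51, 9), (52, 3), (55, 1)} — violation
Publisher=29: rows 2, 5, 9, 11, 15 → {Title,Year} = (53, 5), (53, 5), (53, 5), (53, 5), (53, 5) ✓
Publisher=35: rows 3, 6, 7 → {Title,Year} = (57, 4), (57, 4), (57, 4) ✓
Publisher=33: row 4 → {Title,Year} = (52, 0) ✓
The only Publisher value with inconsistent RHS is Publisher=30.

30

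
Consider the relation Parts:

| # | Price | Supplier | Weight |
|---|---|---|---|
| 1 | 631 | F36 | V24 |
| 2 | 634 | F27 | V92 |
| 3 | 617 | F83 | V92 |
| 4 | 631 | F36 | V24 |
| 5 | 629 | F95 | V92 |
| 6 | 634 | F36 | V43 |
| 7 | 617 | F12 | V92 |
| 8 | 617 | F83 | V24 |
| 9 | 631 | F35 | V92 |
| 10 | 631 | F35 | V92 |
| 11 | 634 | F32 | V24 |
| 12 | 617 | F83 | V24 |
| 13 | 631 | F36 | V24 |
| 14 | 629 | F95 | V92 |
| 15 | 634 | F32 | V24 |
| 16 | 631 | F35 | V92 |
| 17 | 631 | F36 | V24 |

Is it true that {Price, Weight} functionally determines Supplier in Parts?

(Price=631, Weight=V24): rows 1, 4, 13, 17 → Supplier = F36, F36, F36, F36 ✓
(Price=634, Weight=V92): row 2 → Supplier = F27 ✓
(Price=617, Weight=V92): rows 3, 7 → Supplier takes values {F83, F12} — violation
(Price=629, Weight=V92): rows 5, 14 → Supplier = F95, F95 ✓
(Price=634, Weight=V43): row 6 → Supplier = F36 ✓
(Price=617, Weight=V24): rows 8, 12 → Supplier = F83, F83 ✓
(Price=631, Weight=V92): rows 9, 10, 16 → Supplier = F35, F35, F35 ✓
(Price=634, Weight=V24): rows 11, 15 → Supplier = F32, F32 ✓
Two rows agree on {Price, Weight} but differ on Supplier, so {Price, Weight} → Supplier does not hold.

No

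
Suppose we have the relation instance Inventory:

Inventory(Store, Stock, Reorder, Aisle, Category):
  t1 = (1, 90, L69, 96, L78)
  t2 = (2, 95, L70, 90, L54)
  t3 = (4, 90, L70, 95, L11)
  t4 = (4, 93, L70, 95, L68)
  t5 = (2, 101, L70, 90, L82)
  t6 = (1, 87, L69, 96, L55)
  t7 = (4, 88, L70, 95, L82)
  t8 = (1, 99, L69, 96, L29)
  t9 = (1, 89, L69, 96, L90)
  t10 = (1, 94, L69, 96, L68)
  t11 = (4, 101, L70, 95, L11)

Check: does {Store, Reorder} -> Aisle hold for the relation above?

(Store=1, Reorder=L69): rows 1, 6, 8, 9, 10 → Aisle = 96, 96, 96, 96, 96 ✓
(Store=2, Reorder=L70): rows 2, 5 → Aisle = 90, 90 ✓
(Store=4, Reorder=L70): rows 3, 4, 7, 11 → Aisle = 95, 95, 95, 95 ✓
Every {Store, Reorder} value is associated with a single Aisle value, so {Store, Reorder} -> Aisle holds.

Yes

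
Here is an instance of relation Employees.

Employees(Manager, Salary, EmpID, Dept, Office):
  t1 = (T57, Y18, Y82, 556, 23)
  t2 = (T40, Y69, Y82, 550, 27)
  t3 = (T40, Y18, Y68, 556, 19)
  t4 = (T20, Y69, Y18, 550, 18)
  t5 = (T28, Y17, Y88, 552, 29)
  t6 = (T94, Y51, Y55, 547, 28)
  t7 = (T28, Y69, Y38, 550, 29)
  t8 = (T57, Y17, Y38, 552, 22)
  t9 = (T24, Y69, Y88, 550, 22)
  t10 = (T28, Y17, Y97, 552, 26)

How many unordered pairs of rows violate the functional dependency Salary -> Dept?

Salary=Y18: all 2 rows agree on Dept — 0 pairs.
Salary=Y69: all 4 rows agree on Dept — 0 pairs.
Salary=Y17: all 3 rows agree on Dept — 0 pairs.

0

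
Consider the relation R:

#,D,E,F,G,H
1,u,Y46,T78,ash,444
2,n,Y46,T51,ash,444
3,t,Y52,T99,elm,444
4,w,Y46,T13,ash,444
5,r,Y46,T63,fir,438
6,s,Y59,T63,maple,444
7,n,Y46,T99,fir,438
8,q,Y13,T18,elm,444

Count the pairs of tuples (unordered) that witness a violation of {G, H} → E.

1

(G=ash, H=444): all 3 rows agree on E — 0 pairs.
(G=elm, H=444): violating pairs (3,8) — 1 pair.
(G=fir, H=438): all 2 rows agree on E — 0 pairs.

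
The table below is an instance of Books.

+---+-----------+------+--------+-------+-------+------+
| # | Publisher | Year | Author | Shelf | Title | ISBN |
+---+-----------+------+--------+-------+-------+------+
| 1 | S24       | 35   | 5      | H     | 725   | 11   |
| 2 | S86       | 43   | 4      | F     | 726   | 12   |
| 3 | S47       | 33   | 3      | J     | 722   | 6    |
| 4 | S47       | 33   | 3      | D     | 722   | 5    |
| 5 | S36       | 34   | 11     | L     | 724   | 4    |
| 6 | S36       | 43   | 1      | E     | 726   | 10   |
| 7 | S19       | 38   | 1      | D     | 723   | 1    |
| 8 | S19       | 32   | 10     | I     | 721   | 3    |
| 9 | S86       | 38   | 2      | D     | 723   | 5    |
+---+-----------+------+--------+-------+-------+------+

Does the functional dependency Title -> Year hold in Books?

Title=725: row 1 → Year = 35 ✓
Title=726: rows 2, 6 → Year = 43, 43 ✓
Title=722: rows 3, 4 → Year = 33, 33 ✓
Title=724: row 5 → Year = 34 ✓
Title=723: rows 7, 9 → Year = 38, 38 ✓
Title=721: row 8 → Year = 32 ✓
Every Title value is associated with a single Year value, so Title -> Year holds.

Yes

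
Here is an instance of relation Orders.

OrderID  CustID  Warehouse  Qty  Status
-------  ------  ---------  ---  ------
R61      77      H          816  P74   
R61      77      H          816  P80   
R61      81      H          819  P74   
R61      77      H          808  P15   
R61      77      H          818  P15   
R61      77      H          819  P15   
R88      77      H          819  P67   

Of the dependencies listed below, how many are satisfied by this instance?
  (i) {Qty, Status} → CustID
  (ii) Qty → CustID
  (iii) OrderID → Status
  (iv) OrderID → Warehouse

(i) {Qty, Status} → CustID: every LHS value maps to a single RHS value — holds.
(ii) Qty → CustID: Qty=819: 3 rows → CustID takes values {81, 77} — violation — fails.
(iii) OrderID → Status: OrderID=R61: 6 rows → Status takes values {P74, P80, P15} — violation — fails.
(iv) OrderID → Warehouse: every LHS value maps to a single RHS value — holds.
2 of the 4 dependencies hold.

2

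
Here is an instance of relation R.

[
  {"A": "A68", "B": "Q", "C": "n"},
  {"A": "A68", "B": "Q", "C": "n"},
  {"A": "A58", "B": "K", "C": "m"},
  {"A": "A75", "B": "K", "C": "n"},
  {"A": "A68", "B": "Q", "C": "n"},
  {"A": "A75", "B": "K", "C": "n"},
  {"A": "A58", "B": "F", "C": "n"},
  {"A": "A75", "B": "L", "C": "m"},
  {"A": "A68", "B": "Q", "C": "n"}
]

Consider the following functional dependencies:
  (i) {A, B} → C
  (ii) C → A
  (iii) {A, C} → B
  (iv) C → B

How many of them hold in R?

2

(i) {A, B} → C: every LHS value maps to a single RHS value — holds.
(ii) C → A: C=n: 7 rows → A takes values {A68, A75, A58} — violation; C=m: 2 rows → A takes values {A58, A75} — violation — fails.
(iii) {A, C} → B: every LHS value maps to a single RHS value — holds.
(iv) C → B: C=n: 7 rows → B takes values {Q, K, F} — violation; C=m: 2 rows → B takes values {K, L} — violation — fails.
2 of the 4 dependencies hold.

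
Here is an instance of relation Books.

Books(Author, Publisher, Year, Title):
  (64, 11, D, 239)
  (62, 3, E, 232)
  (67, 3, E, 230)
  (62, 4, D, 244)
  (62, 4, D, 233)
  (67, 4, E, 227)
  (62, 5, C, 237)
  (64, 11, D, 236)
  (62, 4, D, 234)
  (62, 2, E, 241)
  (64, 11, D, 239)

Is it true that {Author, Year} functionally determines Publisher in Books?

(Author=64, Year=D): 3 rows → Publisher = 11, 11, 11 ✓
(Author=62, Year=E): 2 rows → Publisher takes values {3, 2} — violation
(Author=67, Year=E): 2 rows → Publisher takes values {3, 4} — violation
(Author=62, Year=D): 3 rows → Publisher = 4, 4, 4 ✓
(Author=62, Year=C): 1 row → Publisher = 5 ✓
Two rows agree on {Author, Year} but differ on Publisher, so {Author, Year} -> Publisher does not hold.

No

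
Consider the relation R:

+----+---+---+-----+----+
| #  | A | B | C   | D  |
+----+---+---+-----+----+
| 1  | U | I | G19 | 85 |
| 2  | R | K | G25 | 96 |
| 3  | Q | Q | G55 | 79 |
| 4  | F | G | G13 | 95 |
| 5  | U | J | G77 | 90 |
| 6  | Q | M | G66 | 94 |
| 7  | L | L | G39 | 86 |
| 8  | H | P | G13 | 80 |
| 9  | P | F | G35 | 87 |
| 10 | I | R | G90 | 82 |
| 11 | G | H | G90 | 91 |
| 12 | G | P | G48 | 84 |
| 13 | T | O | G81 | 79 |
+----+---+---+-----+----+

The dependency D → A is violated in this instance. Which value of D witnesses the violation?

79

D=85: row 1 → A = U ✓
D=96: row 2 → A = R ✓
D=79: rows 3, 13 → A takes values {Q, T} — violation
D=95: row 4 → A = F ✓
D=90: row 5 → A = U ✓
D=94: row 6 → A = Q ✓
D=86: row 7 → A = L ✓
D=80: row 8 → A = H ✓
D=87: row 9 → A = P ✓
D=82: row 10 → A = I ✓
D=91: row 11 → A = G ✓
D=84: row 12 → A = G ✓
The only D value with inconsistent A is D=79.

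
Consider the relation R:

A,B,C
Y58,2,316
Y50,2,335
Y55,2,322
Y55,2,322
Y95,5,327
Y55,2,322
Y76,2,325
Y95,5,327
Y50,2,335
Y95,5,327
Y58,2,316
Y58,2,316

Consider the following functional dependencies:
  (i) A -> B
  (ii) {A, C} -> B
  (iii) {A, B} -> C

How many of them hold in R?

3

(i) A -> B: every LHS value maps to a single RHS value — holds.
(ii) {A, C} -> B: every LHS value maps to a single RHS value — holds.
(iii) {A, B} -> C: every LHS value maps to a single RHS value — holds.
3 of the 3 dependencies hold.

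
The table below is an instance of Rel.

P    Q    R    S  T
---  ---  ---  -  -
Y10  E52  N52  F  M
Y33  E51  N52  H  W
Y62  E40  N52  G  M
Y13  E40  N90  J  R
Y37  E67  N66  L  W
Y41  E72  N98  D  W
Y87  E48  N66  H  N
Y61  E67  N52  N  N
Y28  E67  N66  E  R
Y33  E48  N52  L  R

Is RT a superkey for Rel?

No

Two distinct rows share (R=N52, T=M), so RT does not determine every attribute — not a superkey.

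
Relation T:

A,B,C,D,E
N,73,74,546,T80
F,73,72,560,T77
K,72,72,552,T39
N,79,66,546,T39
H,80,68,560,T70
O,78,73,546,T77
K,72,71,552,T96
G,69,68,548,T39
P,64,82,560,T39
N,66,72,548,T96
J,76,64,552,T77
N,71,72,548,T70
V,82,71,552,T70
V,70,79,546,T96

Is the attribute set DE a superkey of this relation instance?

Yes

All 14 rows have distinct DE values, so DE → (all attributes) holds and DE is a superkey.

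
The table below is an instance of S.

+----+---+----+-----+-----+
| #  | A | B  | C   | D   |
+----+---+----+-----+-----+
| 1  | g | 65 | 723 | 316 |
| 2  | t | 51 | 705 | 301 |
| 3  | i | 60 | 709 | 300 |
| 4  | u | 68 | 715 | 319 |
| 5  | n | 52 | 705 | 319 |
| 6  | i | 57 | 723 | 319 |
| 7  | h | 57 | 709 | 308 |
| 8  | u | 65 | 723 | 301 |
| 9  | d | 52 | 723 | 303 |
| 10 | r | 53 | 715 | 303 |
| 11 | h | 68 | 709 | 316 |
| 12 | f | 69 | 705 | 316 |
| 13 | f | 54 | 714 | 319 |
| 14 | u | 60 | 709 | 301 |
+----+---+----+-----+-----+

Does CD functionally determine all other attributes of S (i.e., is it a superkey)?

Yes

All 14 rows have distinct CD values, so CD → (all attributes) holds and CD is a superkey.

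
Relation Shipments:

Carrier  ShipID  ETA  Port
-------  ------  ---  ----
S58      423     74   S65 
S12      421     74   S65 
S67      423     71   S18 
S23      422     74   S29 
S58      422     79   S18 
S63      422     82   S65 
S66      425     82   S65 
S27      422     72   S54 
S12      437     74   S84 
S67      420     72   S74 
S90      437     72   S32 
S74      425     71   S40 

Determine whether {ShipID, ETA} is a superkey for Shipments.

All 12 rows have distinct {ShipID, ETA} values, so {ShipID, ETA} → (all attributes) holds and {ShipID, ETA} is a superkey.

Yes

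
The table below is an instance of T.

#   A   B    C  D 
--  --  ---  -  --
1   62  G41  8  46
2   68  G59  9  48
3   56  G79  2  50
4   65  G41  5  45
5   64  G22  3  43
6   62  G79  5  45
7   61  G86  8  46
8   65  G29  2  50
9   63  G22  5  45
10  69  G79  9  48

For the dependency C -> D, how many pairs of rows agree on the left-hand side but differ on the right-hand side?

C=8: all 2 rows agree on D — 0 pairs.
C=9: all 2 rows agree on D — 0 pairs.
C=2: all 2 rows agree on D — 0 pairs.
C=5: all 3 rows agree on D — 0 pairs.

0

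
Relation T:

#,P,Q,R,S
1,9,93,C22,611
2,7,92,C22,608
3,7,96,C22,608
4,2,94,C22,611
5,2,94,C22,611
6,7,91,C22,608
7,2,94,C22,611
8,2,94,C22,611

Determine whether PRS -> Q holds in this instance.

No

(P=9, R=C22, S=611): row 1 → Q = 93 ✓
(P=7, R=C22, S=608): rows 2, 3, 6 → Q takes values {92, 96, 91} — violation
(P=2, R=C22, S=611): rows 4, 5, 7, 8 → Q = 94, 94, 94, 94 ✓
Two rows agree on PRS but differ on Q, so PRS -> Q does not hold.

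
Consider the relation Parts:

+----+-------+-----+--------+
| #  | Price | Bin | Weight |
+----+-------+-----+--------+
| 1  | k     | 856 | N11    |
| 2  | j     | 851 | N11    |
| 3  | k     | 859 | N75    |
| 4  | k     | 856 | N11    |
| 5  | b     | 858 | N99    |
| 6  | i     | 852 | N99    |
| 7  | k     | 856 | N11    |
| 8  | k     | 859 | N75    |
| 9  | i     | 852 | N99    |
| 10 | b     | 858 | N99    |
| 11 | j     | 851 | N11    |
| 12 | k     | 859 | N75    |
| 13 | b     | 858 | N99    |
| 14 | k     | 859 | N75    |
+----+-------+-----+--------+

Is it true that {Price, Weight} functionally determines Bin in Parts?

Yes

(Price=k, Weight=N11): rows 1, 4, 7 → Bin = 856, 856, 856 ✓
(Price=j, Weight=N11): rows 2, 11 → Bin = 851, 851 ✓
(Price=k, Weight=N75): rows 3, 8, 12, 14 → Bin = 859, 859, 859, 859 ✓
(Price=b, Weight=N99): rows 5, 10, 13 → Bin = 858, 858, 858 ✓
(Price=i, Weight=N99): rows 6, 9 → Bin = 852, 852 ✓
Every {Price, Weight} value is associated with a single Bin value, so {Price, Weight} → Bin holds.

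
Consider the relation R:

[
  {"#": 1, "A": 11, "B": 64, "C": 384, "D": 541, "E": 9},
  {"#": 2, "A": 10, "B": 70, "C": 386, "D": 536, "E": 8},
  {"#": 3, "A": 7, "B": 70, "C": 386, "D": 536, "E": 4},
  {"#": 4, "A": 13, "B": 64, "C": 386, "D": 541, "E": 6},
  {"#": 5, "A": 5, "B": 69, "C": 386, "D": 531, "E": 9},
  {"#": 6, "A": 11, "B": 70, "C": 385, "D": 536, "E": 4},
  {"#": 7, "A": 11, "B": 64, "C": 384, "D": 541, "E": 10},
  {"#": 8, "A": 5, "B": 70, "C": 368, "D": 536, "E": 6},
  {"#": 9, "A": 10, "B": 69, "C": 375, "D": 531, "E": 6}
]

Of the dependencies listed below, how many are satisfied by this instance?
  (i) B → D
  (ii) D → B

2

(i) B → D: every LHS value maps to a single RHS value — holds.
(ii) D → B: every LHS value maps to a single RHS value — holds.
2 of the 2 dependencies hold.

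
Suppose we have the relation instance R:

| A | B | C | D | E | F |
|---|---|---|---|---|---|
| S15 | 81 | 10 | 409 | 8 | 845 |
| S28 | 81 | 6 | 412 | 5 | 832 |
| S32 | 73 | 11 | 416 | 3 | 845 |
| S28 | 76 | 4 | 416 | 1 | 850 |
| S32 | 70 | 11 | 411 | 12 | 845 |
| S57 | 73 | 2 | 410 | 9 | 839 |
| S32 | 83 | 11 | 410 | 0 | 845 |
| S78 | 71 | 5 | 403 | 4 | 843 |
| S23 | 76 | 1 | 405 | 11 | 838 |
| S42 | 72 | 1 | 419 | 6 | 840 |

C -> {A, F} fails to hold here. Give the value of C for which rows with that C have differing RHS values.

C=10: 1 row → {A,F} = (S15, 845) ✓
C=6: 1 row → {A,F} = (S28, 832) ✓
C=11: 3 rows → {A,F} = (S32, 845), (S32, 845), (S32, 845) ✓
C=4: 1 row → {A,F} = (S28, 850) ✓
C=2: 1 row → {A,F} = (S57, 839) ✓
C=5: 1 row → {A,F} = (S78, 843) ✓
C=1: 2 rows → {A,F} takes values {(S23, 838), (S42, 840)} — violation
The only C value with inconsistent RHS is C=1.

1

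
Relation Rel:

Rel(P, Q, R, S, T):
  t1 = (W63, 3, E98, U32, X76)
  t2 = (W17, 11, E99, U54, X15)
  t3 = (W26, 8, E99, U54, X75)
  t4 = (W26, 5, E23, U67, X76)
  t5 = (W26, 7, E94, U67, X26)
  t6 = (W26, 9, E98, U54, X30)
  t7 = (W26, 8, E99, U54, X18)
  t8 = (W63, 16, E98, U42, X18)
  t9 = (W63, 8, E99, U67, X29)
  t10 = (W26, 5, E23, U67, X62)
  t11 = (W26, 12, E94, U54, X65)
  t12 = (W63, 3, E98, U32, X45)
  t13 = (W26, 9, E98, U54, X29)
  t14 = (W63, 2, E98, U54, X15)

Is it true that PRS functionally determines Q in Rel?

(P=W63, R=E98, S=U32): rows 1, 12 → Q = 3, 3 ✓
(P=W17, R=E99, S=U54): row 2 → Q = 11 ✓
(P=W26, R=E99, S=U54): rows 3, 7 → Q = 8, 8 ✓
(P=W26, R=E23, S=U67): rows 4, 10 → Q = 5, 5 ✓
(P=W26, R=E94, S=U67): row 5 → Q = 7 ✓
(P=W26, R=E98, S=U54): rows 6, 13 → Q = 9, 9 ✓
(P=W63, R=E98, S=U42): row 8 → Q = 16 ✓
(P=W63, R=E99, S=U67): row 9 → Q = 8 ✓
(P=W26, R=E94, S=U54): row 11 → Q = 12 ✓
(P=W63, R=E98, S=U54): row 14 → Q = 2 ✓
Every PRS value is associated with a single Q value, so PRS → Q holds.

Yes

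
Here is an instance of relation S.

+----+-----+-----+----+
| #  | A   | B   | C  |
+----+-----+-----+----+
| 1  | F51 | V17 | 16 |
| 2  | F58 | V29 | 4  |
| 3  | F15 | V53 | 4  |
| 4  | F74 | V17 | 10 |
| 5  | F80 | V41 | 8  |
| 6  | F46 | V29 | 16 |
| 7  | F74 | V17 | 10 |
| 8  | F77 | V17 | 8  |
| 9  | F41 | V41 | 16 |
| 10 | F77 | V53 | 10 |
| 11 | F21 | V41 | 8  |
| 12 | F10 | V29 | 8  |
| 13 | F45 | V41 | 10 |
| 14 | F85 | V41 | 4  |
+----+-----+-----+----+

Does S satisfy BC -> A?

No

(B=V17, C=16): row 1 → A = F51 ✓
(B=V29, C=4): row 2 → A = F58 ✓
(B=V53, C=4): row 3 → A = F15 ✓
(B=V17, C=10): rows 4, 7 → A = F74, F74 ✓
(B=V41, C=8): rows 5, 11 → A takes values {F80, F21} — violation
(B=V29, C=16): row 6 → A = F46 ✓
(B=V17, C=8): row 8 → A = F77 ✓
(B=V41, C=16): row 9 → A = F41 ✓
(B=V53, C=10): row 10 → A = F77 ✓
(B=V29, C=8): row 12 → A = F10 ✓
(B=V41, C=10): row 13 → A = F45 ✓
(B=V41, C=4): row 14 → A = F85 ✓
Two rows agree on BC but differ on A, so BC -> A does not hold.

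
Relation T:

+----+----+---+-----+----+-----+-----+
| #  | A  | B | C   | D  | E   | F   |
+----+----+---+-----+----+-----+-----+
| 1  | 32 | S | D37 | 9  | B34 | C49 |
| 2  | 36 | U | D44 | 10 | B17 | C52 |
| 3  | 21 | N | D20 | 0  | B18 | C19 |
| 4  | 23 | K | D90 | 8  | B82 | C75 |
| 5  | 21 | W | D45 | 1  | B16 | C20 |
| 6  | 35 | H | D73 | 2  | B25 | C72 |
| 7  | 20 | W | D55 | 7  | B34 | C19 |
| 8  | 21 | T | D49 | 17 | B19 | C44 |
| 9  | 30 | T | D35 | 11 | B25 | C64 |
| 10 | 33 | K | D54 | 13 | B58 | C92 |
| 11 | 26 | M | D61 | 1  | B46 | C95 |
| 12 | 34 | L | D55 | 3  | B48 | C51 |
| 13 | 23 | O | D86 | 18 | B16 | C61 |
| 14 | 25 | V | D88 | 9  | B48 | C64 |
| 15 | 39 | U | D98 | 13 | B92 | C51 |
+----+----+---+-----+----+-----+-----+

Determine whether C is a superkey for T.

No

Rows 7 and 12 have the same C value C=D55 but are distinct tuples, so C does not determine every attribute — not a superkey.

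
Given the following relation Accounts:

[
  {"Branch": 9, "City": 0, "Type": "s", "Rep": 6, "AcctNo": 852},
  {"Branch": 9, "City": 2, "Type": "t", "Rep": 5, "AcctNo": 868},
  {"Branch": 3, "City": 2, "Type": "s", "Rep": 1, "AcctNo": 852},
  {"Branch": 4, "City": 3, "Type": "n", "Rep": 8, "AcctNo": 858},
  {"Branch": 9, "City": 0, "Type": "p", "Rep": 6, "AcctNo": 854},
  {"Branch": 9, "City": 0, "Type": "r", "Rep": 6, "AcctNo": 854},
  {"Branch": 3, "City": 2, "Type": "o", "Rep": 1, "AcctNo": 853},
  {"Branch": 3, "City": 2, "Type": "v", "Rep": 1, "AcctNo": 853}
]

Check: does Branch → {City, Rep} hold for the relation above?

No

Branch=9: 4 rows → {City,Rep} takes values {(0, 6), (2, 5)} — violation
Branch=3: 3 rows → {City,Rep} = (2, 1), (2, 1), (2, 1) ✓
Branch=4: 1 row → {City,Rep} = (3, 8) ✓
Two rows agree on Branch but differ on {City, Rep}, so Branch → {City, Rep} does not hold.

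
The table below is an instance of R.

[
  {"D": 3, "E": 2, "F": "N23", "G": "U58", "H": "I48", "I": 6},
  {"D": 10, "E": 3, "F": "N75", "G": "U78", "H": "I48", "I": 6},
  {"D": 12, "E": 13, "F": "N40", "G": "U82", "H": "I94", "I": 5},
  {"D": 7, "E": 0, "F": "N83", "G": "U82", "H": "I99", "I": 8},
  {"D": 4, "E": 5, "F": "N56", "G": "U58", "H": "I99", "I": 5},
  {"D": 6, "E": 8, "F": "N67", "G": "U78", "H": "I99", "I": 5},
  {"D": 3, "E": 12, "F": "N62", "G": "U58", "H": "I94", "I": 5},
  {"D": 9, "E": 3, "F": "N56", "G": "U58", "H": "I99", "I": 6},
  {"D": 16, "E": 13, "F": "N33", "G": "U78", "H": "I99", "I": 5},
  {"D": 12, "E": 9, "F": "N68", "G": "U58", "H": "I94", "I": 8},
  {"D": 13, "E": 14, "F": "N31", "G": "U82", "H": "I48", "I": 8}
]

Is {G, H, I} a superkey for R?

Two distinct rows share (G=U78, H=I99, I=5), so {G, H, I} does not determine every attribute — not a superkey.

No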